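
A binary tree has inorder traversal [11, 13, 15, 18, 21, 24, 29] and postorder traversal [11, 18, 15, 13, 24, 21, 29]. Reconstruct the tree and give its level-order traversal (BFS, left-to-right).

Inorder:   [11, 13, 15, 18, 21, 24, 29]
Postorder: [11, 18, 15, 13, 24, 21, 29]
Algorithm: postorder visits root last, so walk postorder right-to-left;
each value is the root of the current inorder slice — split it at that
value, recurse on the right subtree first, then the left.
Recursive splits:
  root=29; inorder splits into left=[11, 13, 15, 18, 21, 24], right=[]
  root=21; inorder splits into left=[11, 13, 15, 18], right=[24]
  root=24; inorder splits into left=[], right=[]
  root=13; inorder splits into left=[11], right=[15, 18]
  root=15; inorder splits into left=[], right=[18]
  root=18; inorder splits into left=[], right=[]
  root=11; inorder splits into left=[], right=[]
Reconstructed level-order: [29, 21, 13, 24, 11, 15, 18]


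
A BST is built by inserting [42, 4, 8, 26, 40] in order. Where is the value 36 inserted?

Starting tree (level order): [42, 4, None, None, 8, None, 26, None, 40]
Insertion path: 42 -> 4 -> 8 -> 26 -> 40
Result: insert 36 as left child of 40
Final tree (level order): [42, 4, None, None, 8, None, 26, None, 40, 36]


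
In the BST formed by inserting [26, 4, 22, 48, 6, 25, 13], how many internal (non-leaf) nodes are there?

Tree built from: [26, 4, 22, 48, 6, 25, 13]
Tree (level-order array): [26, 4, 48, None, 22, None, None, 6, 25, None, 13]
Rule: An internal node has at least one child.
Per-node child counts:
  node 26: 2 child(ren)
  node 4: 1 child(ren)
  node 22: 2 child(ren)
  node 6: 1 child(ren)
  node 13: 0 child(ren)
  node 25: 0 child(ren)
  node 48: 0 child(ren)
Matching nodes: [26, 4, 22, 6]
Count of internal (non-leaf) nodes: 4


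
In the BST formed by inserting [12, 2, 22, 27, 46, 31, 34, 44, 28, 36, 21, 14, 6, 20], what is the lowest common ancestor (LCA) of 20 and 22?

Tree insertion order: [12, 2, 22, 27, 46, 31, 34, 44, 28, 36, 21, 14, 6, 20]
Tree (level-order array): [12, 2, 22, None, 6, 21, 27, None, None, 14, None, None, 46, None, 20, 31, None, None, None, 28, 34, None, None, None, 44, 36]
In a BST, the LCA of p=20, q=22 is the first node v on the
root-to-leaf path with p <= v <= q (go left if both < v, right if both > v).
Walk from root:
  at 12: both 20 and 22 > 12, go right
  at 22: 20 <= 22 <= 22, this is the LCA
LCA = 22


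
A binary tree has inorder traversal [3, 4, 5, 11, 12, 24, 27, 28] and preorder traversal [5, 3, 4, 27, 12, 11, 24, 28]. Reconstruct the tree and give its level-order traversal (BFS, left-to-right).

Inorder:  [3, 4, 5, 11, 12, 24, 27, 28]
Preorder: [5, 3, 4, 27, 12, 11, 24, 28]
Algorithm: preorder visits root first, so consume preorder in order;
for each root, split the current inorder slice at that value into
left-subtree inorder and right-subtree inorder, then recurse.
Recursive splits:
  root=5; inorder splits into left=[3, 4], right=[11, 12, 24, 27, 28]
  root=3; inorder splits into left=[], right=[4]
  root=4; inorder splits into left=[], right=[]
  root=27; inorder splits into left=[11, 12, 24], right=[28]
  root=12; inorder splits into left=[11], right=[24]
  root=11; inorder splits into left=[], right=[]
  root=24; inorder splits into left=[], right=[]
  root=28; inorder splits into left=[], right=[]
Reconstructed level-order: [5, 3, 27, 4, 12, 28, 11, 24]


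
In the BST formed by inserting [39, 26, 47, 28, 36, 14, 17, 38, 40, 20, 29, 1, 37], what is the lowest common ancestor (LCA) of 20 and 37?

Tree insertion order: [39, 26, 47, 28, 36, 14, 17, 38, 40, 20, 29, 1, 37]
Tree (level-order array): [39, 26, 47, 14, 28, 40, None, 1, 17, None, 36, None, None, None, None, None, 20, 29, 38, None, None, None, None, 37]
In a BST, the LCA of p=20, q=37 is the first node v on the
root-to-leaf path with p <= v <= q (go left if both < v, right if both > v).
Walk from root:
  at 39: both 20 and 37 < 39, go left
  at 26: 20 <= 26 <= 37, this is the LCA
LCA = 26


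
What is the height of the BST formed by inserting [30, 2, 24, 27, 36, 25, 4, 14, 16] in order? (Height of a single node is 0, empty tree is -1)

Insertion order: [30, 2, 24, 27, 36, 25, 4, 14, 16]
Tree (level-order array): [30, 2, 36, None, 24, None, None, 4, 27, None, 14, 25, None, None, 16]
Compute height bottom-up (empty subtree = -1):
  height(16) = 1 + max(-1, -1) = 0
  height(14) = 1 + max(-1, 0) = 1
  height(4) = 1 + max(-1, 1) = 2
  height(25) = 1 + max(-1, -1) = 0
  height(27) = 1 + max(0, -1) = 1
  height(24) = 1 + max(2, 1) = 3
  height(2) = 1 + max(-1, 3) = 4
  height(36) = 1 + max(-1, -1) = 0
  height(30) = 1 + max(4, 0) = 5
Height = 5


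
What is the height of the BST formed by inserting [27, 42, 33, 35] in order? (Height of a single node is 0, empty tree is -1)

Insertion order: [27, 42, 33, 35]
Tree (level-order array): [27, None, 42, 33, None, None, 35]
Compute height bottom-up (empty subtree = -1):
  height(35) = 1 + max(-1, -1) = 0
  height(33) = 1 + max(-1, 0) = 1
  height(42) = 1 + max(1, -1) = 2
  height(27) = 1 + max(-1, 2) = 3
Height = 3


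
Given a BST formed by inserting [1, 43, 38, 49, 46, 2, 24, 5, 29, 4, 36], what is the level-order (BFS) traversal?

Tree insertion order: [1, 43, 38, 49, 46, 2, 24, 5, 29, 4, 36]
Tree (level-order array): [1, None, 43, 38, 49, 2, None, 46, None, None, 24, None, None, 5, 29, 4, None, None, 36]
BFS from the root, enqueuing left then right child of each popped node:
  queue [1] -> pop 1, enqueue [43], visited so far: [1]
  queue [43] -> pop 43, enqueue [38, 49], visited so far: [1, 43]
  queue [38, 49] -> pop 38, enqueue [2], visited so far: [1, 43, 38]
  queue [49, 2] -> pop 49, enqueue [46], visited so far: [1, 43, 38, 49]
  queue [2, 46] -> pop 2, enqueue [24], visited so far: [1, 43, 38, 49, 2]
  queue [46, 24] -> pop 46, enqueue [none], visited so far: [1, 43, 38, 49, 2, 46]
  queue [24] -> pop 24, enqueue [5, 29], visited so far: [1, 43, 38, 49, 2, 46, 24]
  queue [5, 29] -> pop 5, enqueue [4], visited so far: [1, 43, 38, 49, 2, 46, 24, 5]
  queue [29, 4] -> pop 29, enqueue [36], visited so far: [1, 43, 38, 49, 2, 46, 24, 5, 29]
  queue [4, 36] -> pop 4, enqueue [none], visited so far: [1, 43, 38, 49, 2, 46, 24, 5, 29, 4]
  queue [36] -> pop 36, enqueue [none], visited so far: [1, 43, 38, 49, 2, 46, 24, 5, 29, 4, 36]
Result: [1, 43, 38, 49, 2, 46, 24, 5, 29, 4, 36]


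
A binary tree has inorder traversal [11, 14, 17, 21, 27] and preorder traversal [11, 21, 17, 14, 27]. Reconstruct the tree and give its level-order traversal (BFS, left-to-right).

Inorder:  [11, 14, 17, 21, 27]
Preorder: [11, 21, 17, 14, 27]
Algorithm: preorder visits root first, so consume preorder in order;
for each root, split the current inorder slice at that value into
left-subtree inorder and right-subtree inorder, then recurse.
Recursive splits:
  root=11; inorder splits into left=[], right=[14, 17, 21, 27]
  root=21; inorder splits into left=[14, 17], right=[27]
  root=17; inorder splits into left=[14], right=[]
  root=14; inorder splits into left=[], right=[]
  root=27; inorder splits into left=[], right=[]
Reconstructed level-order: [11, 21, 17, 27, 14]


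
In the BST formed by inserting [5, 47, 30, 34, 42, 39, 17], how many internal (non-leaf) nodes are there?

Tree built from: [5, 47, 30, 34, 42, 39, 17]
Tree (level-order array): [5, None, 47, 30, None, 17, 34, None, None, None, 42, 39]
Rule: An internal node has at least one child.
Per-node child counts:
  node 5: 1 child(ren)
  node 47: 1 child(ren)
  node 30: 2 child(ren)
  node 17: 0 child(ren)
  node 34: 1 child(ren)
  node 42: 1 child(ren)
  node 39: 0 child(ren)
Matching nodes: [5, 47, 30, 34, 42]
Count of internal (non-leaf) nodes: 5


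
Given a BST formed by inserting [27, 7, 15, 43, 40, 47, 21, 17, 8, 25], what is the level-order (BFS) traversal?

Tree insertion order: [27, 7, 15, 43, 40, 47, 21, 17, 8, 25]
Tree (level-order array): [27, 7, 43, None, 15, 40, 47, 8, 21, None, None, None, None, None, None, 17, 25]
BFS from the root, enqueuing left then right child of each popped node:
  queue [27] -> pop 27, enqueue [7, 43], visited so far: [27]
  queue [7, 43] -> pop 7, enqueue [15], visited so far: [27, 7]
  queue [43, 15] -> pop 43, enqueue [40, 47], visited so far: [27, 7, 43]
  queue [15, 40, 47] -> pop 15, enqueue [8, 21], visited so far: [27, 7, 43, 15]
  queue [40, 47, 8, 21] -> pop 40, enqueue [none], visited so far: [27, 7, 43, 15, 40]
  queue [47, 8, 21] -> pop 47, enqueue [none], visited so far: [27, 7, 43, 15, 40, 47]
  queue [8, 21] -> pop 8, enqueue [none], visited so far: [27, 7, 43, 15, 40, 47, 8]
  queue [21] -> pop 21, enqueue [17, 25], visited so far: [27, 7, 43, 15, 40, 47, 8, 21]
  queue [17, 25] -> pop 17, enqueue [none], visited so far: [27, 7, 43, 15, 40, 47, 8, 21, 17]
  queue [25] -> pop 25, enqueue [none], visited so far: [27, 7, 43, 15, 40, 47, 8, 21, 17, 25]
Result: [27, 7, 43, 15, 40, 47, 8, 21, 17, 25]


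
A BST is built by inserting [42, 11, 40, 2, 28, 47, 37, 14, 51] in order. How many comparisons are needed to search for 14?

Search path for 14: 42 -> 11 -> 40 -> 28 -> 14
Found: True
Comparisons: 5


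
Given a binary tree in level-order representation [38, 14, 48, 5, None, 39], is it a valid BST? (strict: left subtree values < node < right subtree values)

Level-order array: [38, 14, 48, 5, None, 39]
Validate using subtree bounds (lo, hi): at each node, require lo < value < hi,
then recurse left with hi=value and right with lo=value.
Preorder trace (stopping at first violation):
  at node 38 with bounds (-inf, +inf): OK
  at node 14 with bounds (-inf, 38): OK
  at node 5 with bounds (-inf, 14): OK
  at node 48 with bounds (38, +inf): OK
  at node 39 with bounds (38, 48): OK
No violation found at any node.
Result: Valid BST


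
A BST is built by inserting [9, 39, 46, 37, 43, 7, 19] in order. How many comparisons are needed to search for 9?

Search path for 9: 9
Found: True
Comparisons: 1


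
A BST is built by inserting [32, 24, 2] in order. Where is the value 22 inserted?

Starting tree (level order): [32, 24, None, 2]
Insertion path: 32 -> 24 -> 2
Result: insert 22 as right child of 2
Final tree (level order): [32, 24, None, 2, None, None, 22]


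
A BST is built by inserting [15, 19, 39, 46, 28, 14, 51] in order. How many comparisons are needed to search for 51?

Search path for 51: 15 -> 19 -> 39 -> 46 -> 51
Found: True
Comparisons: 5


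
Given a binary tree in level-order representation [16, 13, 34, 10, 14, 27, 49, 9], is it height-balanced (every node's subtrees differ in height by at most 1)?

Tree (level-order array): [16, 13, 34, 10, 14, 27, 49, 9]
Definition: a tree is height-balanced if, at every node, |h(left) - h(right)| <= 1 (empty subtree has height -1).
Bottom-up per-node check:
  node 9: h_left=-1, h_right=-1, diff=0 [OK], height=0
  node 10: h_left=0, h_right=-1, diff=1 [OK], height=1
  node 14: h_left=-1, h_right=-1, diff=0 [OK], height=0
  node 13: h_left=1, h_right=0, diff=1 [OK], height=2
  node 27: h_left=-1, h_right=-1, diff=0 [OK], height=0
  node 49: h_left=-1, h_right=-1, diff=0 [OK], height=0
  node 34: h_left=0, h_right=0, diff=0 [OK], height=1
  node 16: h_left=2, h_right=1, diff=1 [OK], height=3
All nodes satisfy the balance condition.
Result: Balanced


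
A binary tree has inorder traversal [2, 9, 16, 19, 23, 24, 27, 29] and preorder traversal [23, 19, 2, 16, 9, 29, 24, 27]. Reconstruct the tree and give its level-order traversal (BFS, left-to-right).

Inorder:  [2, 9, 16, 19, 23, 24, 27, 29]
Preorder: [23, 19, 2, 16, 9, 29, 24, 27]
Algorithm: preorder visits root first, so consume preorder in order;
for each root, split the current inorder slice at that value into
left-subtree inorder and right-subtree inorder, then recurse.
Recursive splits:
  root=23; inorder splits into left=[2, 9, 16, 19], right=[24, 27, 29]
  root=19; inorder splits into left=[2, 9, 16], right=[]
  root=2; inorder splits into left=[], right=[9, 16]
  root=16; inorder splits into left=[9], right=[]
  root=9; inorder splits into left=[], right=[]
  root=29; inorder splits into left=[24, 27], right=[]
  root=24; inorder splits into left=[], right=[27]
  root=27; inorder splits into left=[], right=[]
Reconstructed level-order: [23, 19, 29, 2, 24, 16, 27, 9]


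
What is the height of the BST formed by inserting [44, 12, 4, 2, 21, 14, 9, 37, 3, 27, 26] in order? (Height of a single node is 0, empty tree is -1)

Insertion order: [44, 12, 4, 2, 21, 14, 9, 37, 3, 27, 26]
Tree (level-order array): [44, 12, None, 4, 21, 2, 9, 14, 37, None, 3, None, None, None, None, 27, None, None, None, 26]
Compute height bottom-up (empty subtree = -1):
  height(3) = 1 + max(-1, -1) = 0
  height(2) = 1 + max(-1, 0) = 1
  height(9) = 1 + max(-1, -1) = 0
  height(4) = 1 + max(1, 0) = 2
  height(14) = 1 + max(-1, -1) = 0
  height(26) = 1 + max(-1, -1) = 0
  height(27) = 1 + max(0, -1) = 1
  height(37) = 1 + max(1, -1) = 2
  height(21) = 1 + max(0, 2) = 3
  height(12) = 1 + max(2, 3) = 4
  height(44) = 1 + max(4, -1) = 5
Height = 5


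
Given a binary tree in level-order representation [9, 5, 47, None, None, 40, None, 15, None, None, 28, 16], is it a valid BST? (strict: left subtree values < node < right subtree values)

Level-order array: [9, 5, 47, None, None, 40, None, 15, None, None, 28, 16]
Validate using subtree bounds (lo, hi): at each node, require lo < value < hi,
then recurse left with hi=value and right with lo=value.
Preorder trace (stopping at first violation):
  at node 9 with bounds (-inf, +inf): OK
  at node 5 with bounds (-inf, 9): OK
  at node 47 with bounds (9, +inf): OK
  at node 40 with bounds (9, 47): OK
  at node 15 with bounds (9, 40): OK
  at node 28 with bounds (15, 40): OK
  at node 16 with bounds (15, 28): OK
No violation found at any node.
Result: Valid BST


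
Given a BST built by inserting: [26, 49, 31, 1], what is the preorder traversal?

Tree insertion order: [26, 49, 31, 1]
Tree (level-order array): [26, 1, 49, None, None, 31]
Preorder traversal: [26, 1, 49, 31]


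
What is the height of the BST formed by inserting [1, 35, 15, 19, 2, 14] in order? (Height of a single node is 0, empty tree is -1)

Insertion order: [1, 35, 15, 19, 2, 14]
Tree (level-order array): [1, None, 35, 15, None, 2, 19, None, 14]
Compute height bottom-up (empty subtree = -1):
  height(14) = 1 + max(-1, -1) = 0
  height(2) = 1 + max(-1, 0) = 1
  height(19) = 1 + max(-1, -1) = 0
  height(15) = 1 + max(1, 0) = 2
  height(35) = 1 + max(2, -1) = 3
  height(1) = 1 + max(-1, 3) = 4
Height = 4


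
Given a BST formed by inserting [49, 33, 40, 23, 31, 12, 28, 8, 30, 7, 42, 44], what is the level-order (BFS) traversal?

Tree insertion order: [49, 33, 40, 23, 31, 12, 28, 8, 30, 7, 42, 44]
Tree (level-order array): [49, 33, None, 23, 40, 12, 31, None, 42, 8, None, 28, None, None, 44, 7, None, None, 30]
BFS from the root, enqueuing left then right child of each popped node:
  queue [49] -> pop 49, enqueue [33], visited so far: [49]
  queue [33] -> pop 33, enqueue [23, 40], visited so far: [49, 33]
  queue [23, 40] -> pop 23, enqueue [12, 31], visited so far: [49, 33, 23]
  queue [40, 12, 31] -> pop 40, enqueue [42], visited so far: [49, 33, 23, 40]
  queue [12, 31, 42] -> pop 12, enqueue [8], visited so far: [49, 33, 23, 40, 12]
  queue [31, 42, 8] -> pop 31, enqueue [28], visited so far: [49, 33, 23, 40, 12, 31]
  queue [42, 8, 28] -> pop 42, enqueue [44], visited so far: [49, 33, 23, 40, 12, 31, 42]
  queue [8, 28, 44] -> pop 8, enqueue [7], visited so far: [49, 33, 23, 40, 12, 31, 42, 8]
  queue [28, 44, 7] -> pop 28, enqueue [30], visited so far: [49, 33, 23, 40, 12, 31, 42, 8, 28]
  queue [44, 7, 30] -> pop 44, enqueue [none], visited so far: [49, 33, 23, 40, 12, 31, 42, 8, 28, 44]
  queue [7, 30] -> pop 7, enqueue [none], visited so far: [49, 33, 23, 40, 12, 31, 42, 8, 28, 44, 7]
  queue [30] -> pop 30, enqueue [none], visited so far: [49, 33, 23, 40, 12, 31, 42, 8, 28, 44, 7, 30]
Result: [49, 33, 23, 40, 12, 31, 42, 8, 28, 44, 7, 30]


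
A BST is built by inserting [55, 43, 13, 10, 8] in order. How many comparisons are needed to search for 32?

Search path for 32: 55 -> 43 -> 13
Found: False
Comparisons: 3


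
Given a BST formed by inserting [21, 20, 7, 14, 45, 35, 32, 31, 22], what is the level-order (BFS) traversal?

Tree insertion order: [21, 20, 7, 14, 45, 35, 32, 31, 22]
Tree (level-order array): [21, 20, 45, 7, None, 35, None, None, 14, 32, None, None, None, 31, None, 22]
BFS from the root, enqueuing left then right child of each popped node:
  queue [21] -> pop 21, enqueue [20, 45], visited so far: [21]
  queue [20, 45] -> pop 20, enqueue [7], visited so far: [21, 20]
  queue [45, 7] -> pop 45, enqueue [35], visited so far: [21, 20, 45]
  queue [7, 35] -> pop 7, enqueue [14], visited so far: [21, 20, 45, 7]
  queue [35, 14] -> pop 35, enqueue [32], visited so far: [21, 20, 45, 7, 35]
  queue [14, 32] -> pop 14, enqueue [none], visited so far: [21, 20, 45, 7, 35, 14]
  queue [32] -> pop 32, enqueue [31], visited so far: [21, 20, 45, 7, 35, 14, 32]
  queue [31] -> pop 31, enqueue [22], visited so far: [21, 20, 45, 7, 35, 14, 32, 31]
  queue [22] -> pop 22, enqueue [none], visited so far: [21, 20, 45, 7, 35, 14, 32, 31, 22]
Result: [21, 20, 45, 7, 35, 14, 32, 31, 22]


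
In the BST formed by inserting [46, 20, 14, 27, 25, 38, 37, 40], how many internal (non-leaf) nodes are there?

Tree built from: [46, 20, 14, 27, 25, 38, 37, 40]
Tree (level-order array): [46, 20, None, 14, 27, None, None, 25, 38, None, None, 37, 40]
Rule: An internal node has at least one child.
Per-node child counts:
  node 46: 1 child(ren)
  node 20: 2 child(ren)
  node 14: 0 child(ren)
  node 27: 2 child(ren)
  node 25: 0 child(ren)
  node 38: 2 child(ren)
  node 37: 0 child(ren)
  node 40: 0 child(ren)
Matching nodes: [46, 20, 27, 38]
Count of internal (non-leaf) nodes: 4


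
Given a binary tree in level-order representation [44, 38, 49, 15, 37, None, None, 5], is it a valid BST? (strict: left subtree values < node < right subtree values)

Level-order array: [44, 38, 49, 15, 37, None, None, 5]
Validate using subtree bounds (lo, hi): at each node, require lo < value < hi,
then recurse left with hi=value and right with lo=value.
Preorder trace (stopping at first violation):
  at node 44 with bounds (-inf, +inf): OK
  at node 38 with bounds (-inf, 44): OK
  at node 15 with bounds (-inf, 38): OK
  at node 5 with bounds (-inf, 15): OK
  at node 37 with bounds (38, 44): VIOLATION
Node 37 violates its bound: not (38 < 37 < 44).
Result: Not a valid BST


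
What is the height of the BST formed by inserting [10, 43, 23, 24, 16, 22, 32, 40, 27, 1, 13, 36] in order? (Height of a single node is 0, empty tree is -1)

Insertion order: [10, 43, 23, 24, 16, 22, 32, 40, 27, 1, 13, 36]
Tree (level-order array): [10, 1, 43, None, None, 23, None, 16, 24, 13, 22, None, 32, None, None, None, None, 27, 40, None, None, 36]
Compute height bottom-up (empty subtree = -1):
  height(1) = 1 + max(-1, -1) = 0
  height(13) = 1 + max(-1, -1) = 0
  height(22) = 1 + max(-1, -1) = 0
  height(16) = 1 + max(0, 0) = 1
  height(27) = 1 + max(-1, -1) = 0
  height(36) = 1 + max(-1, -1) = 0
  height(40) = 1 + max(0, -1) = 1
  height(32) = 1 + max(0, 1) = 2
  height(24) = 1 + max(-1, 2) = 3
  height(23) = 1 + max(1, 3) = 4
  height(43) = 1 + max(4, -1) = 5
  height(10) = 1 + max(0, 5) = 6
Height = 6


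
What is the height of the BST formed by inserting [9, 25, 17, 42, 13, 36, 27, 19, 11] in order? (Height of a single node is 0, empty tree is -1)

Insertion order: [9, 25, 17, 42, 13, 36, 27, 19, 11]
Tree (level-order array): [9, None, 25, 17, 42, 13, 19, 36, None, 11, None, None, None, 27]
Compute height bottom-up (empty subtree = -1):
  height(11) = 1 + max(-1, -1) = 0
  height(13) = 1 + max(0, -1) = 1
  height(19) = 1 + max(-1, -1) = 0
  height(17) = 1 + max(1, 0) = 2
  height(27) = 1 + max(-1, -1) = 0
  height(36) = 1 + max(0, -1) = 1
  height(42) = 1 + max(1, -1) = 2
  height(25) = 1 + max(2, 2) = 3
  height(9) = 1 + max(-1, 3) = 4
Height = 4


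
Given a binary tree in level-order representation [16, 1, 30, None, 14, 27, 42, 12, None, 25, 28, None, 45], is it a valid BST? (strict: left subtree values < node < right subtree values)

Level-order array: [16, 1, 30, None, 14, 27, 42, 12, None, 25, 28, None, 45]
Validate using subtree bounds (lo, hi): at each node, require lo < value < hi,
then recurse left with hi=value and right with lo=value.
Preorder trace (stopping at first violation):
  at node 16 with bounds (-inf, +inf): OK
  at node 1 with bounds (-inf, 16): OK
  at node 14 with bounds (1, 16): OK
  at node 12 with bounds (1, 14): OK
  at node 30 with bounds (16, +inf): OK
  at node 27 with bounds (16, 30): OK
  at node 25 with bounds (16, 27): OK
  at node 28 with bounds (27, 30): OK
  at node 42 with bounds (30, +inf): OK
  at node 45 with bounds (42, +inf): OK
No violation found at any node.
Result: Valid BST


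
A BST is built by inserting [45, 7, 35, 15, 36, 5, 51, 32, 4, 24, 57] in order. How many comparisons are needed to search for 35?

Search path for 35: 45 -> 7 -> 35
Found: True
Comparisons: 3


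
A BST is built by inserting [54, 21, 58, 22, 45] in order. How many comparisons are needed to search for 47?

Search path for 47: 54 -> 21 -> 22 -> 45
Found: False
Comparisons: 4


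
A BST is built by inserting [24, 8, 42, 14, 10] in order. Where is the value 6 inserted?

Starting tree (level order): [24, 8, 42, None, 14, None, None, 10]
Insertion path: 24 -> 8
Result: insert 6 as left child of 8
Final tree (level order): [24, 8, 42, 6, 14, None, None, None, None, 10]


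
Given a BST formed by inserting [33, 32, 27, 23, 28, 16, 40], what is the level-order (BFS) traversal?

Tree insertion order: [33, 32, 27, 23, 28, 16, 40]
Tree (level-order array): [33, 32, 40, 27, None, None, None, 23, 28, 16]
BFS from the root, enqueuing left then right child of each popped node:
  queue [33] -> pop 33, enqueue [32, 40], visited so far: [33]
  queue [32, 40] -> pop 32, enqueue [27], visited so far: [33, 32]
  queue [40, 27] -> pop 40, enqueue [none], visited so far: [33, 32, 40]
  queue [27] -> pop 27, enqueue [23, 28], visited so far: [33, 32, 40, 27]
  queue [23, 28] -> pop 23, enqueue [16], visited so far: [33, 32, 40, 27, 23]
  queue [28, 16] -> pop 28, enqueue [none], visited so far: [33, 32, 40, 27, 23, 28]
  queue [16] -> pop 16, enqueue [none], visited so far: [33, 32, 40, 27, 23, 28, 16]
Result: [33, 32, 40, 27, 23, 28, 16]


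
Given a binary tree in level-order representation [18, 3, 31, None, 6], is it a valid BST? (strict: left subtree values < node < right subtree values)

Level-order array: [18, 3, 31, None, 6]
Validate using subtree bounds (lo, hi): at each node, require lo < value < hi,
then recurse left with hi=value and right with lo=value.
Preorder trace (stopping at first violation):
  at node 18 with bounds (-inf, +inf): OK
  at node 3 with bounds (-inf, 18): OK
  at node 6 with bounds (3, 18): OK
  at node 31 with bounds (18, +inf): OK
No violation found at any node.
Result: Valid BST


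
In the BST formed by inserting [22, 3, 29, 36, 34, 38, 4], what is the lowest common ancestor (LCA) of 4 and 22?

Tree insertion order: [22, 3, 29, 36, 34, 38, 4]
Tree (level-order array): [22, 3, 29, None, 4, None, 36, None, None, 34, 38]
In a BST, the LCA of p=4, q=22 is the first node v on the
root-to-leaf path with p <= v <= q (go left if both < v, right if both > v).
Walk from root:
  at 22: 4 <= 22 <= 22, this is the LCA
LCA = 22


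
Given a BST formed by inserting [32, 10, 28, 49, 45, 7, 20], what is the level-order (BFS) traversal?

Tree insertion order: [32, 10, 28, 49, 45, 7, 20]
Tree (level-order array): [32, 10, 49, 7, 28, 45, None, None, None, 20]
BFS from the root, enqueuing left then right child of each popped node:
  queue [32] -> pop 32, enqueue [10, 49], visited so far: [32]
  queue [10, 49] -> pop 10, enqueue [7, 28], visited so far: [32, 10]
  queue [49, 7, 28] -> pop 49, enqueue [45], visited so far: [32, 10, 49]
  queue [7, 28, 45] -> pop 7, enqueue [none], visited so far: [32, 10, 49, 7]
  queue [28, 45] -> pop 28, enqueue [20], visited so far: [32, 10, 49, 7, 28]
  queue [45, 20] -> pop 45, enqueue [none], visited so far: [32, 10, 49, 7, 28, 45]
  queue [20] -> pop 20, enqueue [none], visited so far: [32, 10, 49, 7, 28, 45, 20]
Result: [32, 10, 49, 7, 28, 45, 20]


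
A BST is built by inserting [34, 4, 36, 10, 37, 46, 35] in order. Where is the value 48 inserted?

Starting tree (level order): [34, 4, 36, None, 10, 35, 37, None, None, None, None, None, 46]
Insertion path: 34 -> 36 -> 37 -> 46
Result: insert 48 as right child of 46
Final tree (level order): [34, 4, 36, None, 10, 35, 37, None, None, None, None, None, 46, None, 48]


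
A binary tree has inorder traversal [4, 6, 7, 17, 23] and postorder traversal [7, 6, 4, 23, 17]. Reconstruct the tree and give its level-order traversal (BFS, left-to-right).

Inorder:   [4, 6, 7, 17, 23]
Postorder: [7, 6, 4, 23, 17]
Algorithm: postorder visits root last, so walk postorder right-to-left;
each value is the root of the current inorder slice — split it at that
value, recurse on the right subtree first, then the left.
Recursive splits:
  root=17; inorder splits into left=[4, 6, 7], right=[23]
  root=23; inorder splits into left=[], right=[]
  root=4; inorder splits into left=[], right=[6, 7]
  root=6; inorder splits into left=[], right=[7]
  root=7; inorder splits into left=[], right=[]
Reconstructed level-order: [17, 4, 23, 6, 7]


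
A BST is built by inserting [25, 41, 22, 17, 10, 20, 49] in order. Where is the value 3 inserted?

Starting tree (level order): [25, 22, 41, 17, None, None, 49, 10, 20]
Insertion path: 25 -> 22 -> 17 -> 10
Result: insert 3 as left child of 10
Final tree (level order): [25, 22, 41, 17, None, None, 49, 10, 20, None, None, 3]


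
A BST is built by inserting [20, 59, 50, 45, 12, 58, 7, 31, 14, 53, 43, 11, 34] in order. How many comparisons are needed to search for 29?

Search path for 29: 20 -> 59 -> 50 -> 45 -> 31
Found: False
Comparisons: 5


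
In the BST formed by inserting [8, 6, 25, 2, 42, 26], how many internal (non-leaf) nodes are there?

Tree built from: [8, 6, 25, 2, 42, 26]
Tree (level-order array): [8, 6, 25, 2, None, None, 42, None, None, 26]
Rule: An internal node has at least one child.
Per-node child counts:
  node 8: 2 child(ren)
  node 6: 1 child(ren)
  node 2: 0 child(ren)
  node 25: 1 child(ren)
  node 42: 1 child(ren)
  node 26: 0 child(ren)
Matching nodes: [8, 6, 25, 42]
Count of internal (non-leaf) nodes: 4


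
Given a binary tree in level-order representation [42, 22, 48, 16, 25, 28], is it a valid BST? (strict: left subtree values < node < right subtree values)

Level-order array: [42, 22, 48, 16, 25, 28]
Validate using subtree bounds (lo, hi): at each node, require lo < value < hi,
then recurse left with hi=value and right with lo=value.
Preorder trace (stopping at first violation):
  at node 42 with bounds (-inf, +inf): OK
  at node 22 with bounds (-inf, 42): OK
  at node 16 with bounds (-inf, 22): OK
  at node 25 with bounds (22, 42): OK
  at node 48 with bounds (42, +inf): OK
  at node 28 with bounds (42, 48): VIOLATION
Node 28 violates its bound: not (42 < 28 < 48).
Result: Not a valid BST


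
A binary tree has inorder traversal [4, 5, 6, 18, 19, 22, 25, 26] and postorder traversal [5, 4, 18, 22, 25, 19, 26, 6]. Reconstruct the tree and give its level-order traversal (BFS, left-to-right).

Inorder:   [4, 5, 6, 18, 19, 22, 25, 26]
Postorder: [5, 4, 18, 22, 25, 19, 26, 6]
Algorithm: postorder visits root last, so walk postorder right-to-left;
each value is the root of the current inorder slice — split it at that
value, recurse on the right subtree first, then the left.
Recursive splits:
  root=6; inorder splits into left=[4, 5], right=[18, 19, 22, 25, 26]
  root=26; inorder splits into left=[18, 19, 22, 25], right=[]
  root=19; inorder splits into left=[18], right=[22, 25]
  root=25; inorder splits into left=[22], right=[]
  root=22; inorder splits into left=[], right=[]
  root=18; inorder splits into left=[], right=[]
  root=4; inorder splits into left=[], right=[5]
  root=5; inorder splits into left=[], right=[]
Reconstructed level-order: [6, 4, 26, 5, 19, 18, 25, 22]


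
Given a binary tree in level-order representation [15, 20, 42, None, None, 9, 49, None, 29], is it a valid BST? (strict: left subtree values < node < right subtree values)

Level-order array: [15, 20, 42, None, None, 9, 49, None, 29]
Validate using subtree bounds (lo, hi): at each node, require lo < value < hi,
then recurse left with hi=value and right with lo=value.
Preorder trace (stopping at first violation):
  at node 15 with bounds (-inf, +inf): OK
  at node 20 with bounds (-inf, 15): VIOLATION
Node 20 violates its bound: not (-inf < 20 < 15).
Result: Not a valid BST


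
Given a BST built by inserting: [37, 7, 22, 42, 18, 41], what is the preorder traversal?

Tree insertion order: [37, 7, 22, 42, 18, 41]
Tree (level-order array): [37, 7, 42, None, 22, 41, None, 18]
Preorder traversal: [37, 7, 22, 18, 42, 41]


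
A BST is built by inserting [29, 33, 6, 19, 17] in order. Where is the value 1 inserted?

Starting tree (level order): [29, 6, 33, None, 19, None, None, 17]
Insertion path: 29 -> 6
Result: insert 1 as left child of 6
Final tree (level order): [29, 6, 33, 1, 19, None, None, None, None, 17]


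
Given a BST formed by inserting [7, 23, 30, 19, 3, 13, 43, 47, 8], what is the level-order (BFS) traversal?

Tree insertion order: [7, 23, 30, 19, 3, 13, 43, 47, 8]
Tree (level-order array): [7, 3, 23, None, None, 19, 30, 13, None, None, 43, 8, None, None, 47]
BFS from the root, enqueuing left then right child of each popped node:
  queue [7] -> pop 7, enqueue [3, 23], visited so far: [7]
  queue [3, 23] -> pop 3, enqueue [none], visited so far: [7, 3]
  queue [23] -> pop 23, enqueue [19, 30], visited so far: [7, 3, 23]
  queue [19, 30] -> pop 19, enqueue [13], visited so far: [7, 3, 23, 19]
  queue [30, 13] -> pop 30, enqueue [43], visited so far: [7, 3, 23, 19, 30]
  queue [13, 43] -> pop 13, enqueue [8], visited so far: [7, 3, 23, 19, 30, 13]
  queue [43, 8] -> pop 43, enqueue [47], visited so far: [7, 3, 23, 19, 30, 13, 43]
  queue [8, 47] -> pop 8, enqueue [none], visited so far: [7, 3, 23, 19, 30, 13, 43, 8]
  queue [47] -> pop 47, enqueue [none], visited so far: [7, 3, 23, 19, 30, 13, 43, 8, 47]
Result: [7, 3, 23, 19, 30, 13, 43, 8, 47]


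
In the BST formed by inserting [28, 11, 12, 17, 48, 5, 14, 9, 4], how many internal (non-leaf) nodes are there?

Tree built from: [28, 11, 12, 17, 48, 5, 14, 9, 4]
Tree (level-order array): [28, 11, 48, 5, 12, None, None, 4, 9, None, 17, None, None, None, None, 14]
Rule: An internal node has at least one child.
Per-node child counts:
  node 28: 2 child(ren)
  node 11: 2 child(ren)
  node 5: 2 child(ren)
  node 4: 0 child(ren)
  node 9: 0 child(ren)
  node 12: 1 child(ren)
  node 17: 1 child(ren)
  node 14: 0 child(ren)
  node 48: 0 child(ren)
Matching nodes: [28, 11, 5, 12, 17]
Count of internal (non-leaf) nodes: 5


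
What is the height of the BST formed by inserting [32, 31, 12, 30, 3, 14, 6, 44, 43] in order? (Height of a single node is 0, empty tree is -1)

Insertion order: [32, 31, 12, 30, 3, 14, 6, 44, 43]
Tree (level-order array): [32, 31, 44, 12, None, 43, None, 3, 30, None, None, None, 6, 14]
Compute height bottom-up (empty subtree = -1):
  height(6) = 1 + max(-1, -1) = 0
  height(3) = 1 + max(-1, 0) = 1
  height(14) = 1 + max(-1, -1) = 0
  height(30) = 1 + max(0, -1) = 1
  height(12) = 1 + max(1, 1) = 2
  height(31) = 1 + max(2, -1) = 3
  height(43) = 1 + max(-1, -1) = 0
  height(44) = 1 + max(0, -1) = 1
  height(32) = 1 + max(3, 1) = 4
Height = 4


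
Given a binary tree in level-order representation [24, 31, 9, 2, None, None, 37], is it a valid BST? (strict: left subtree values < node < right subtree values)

Level-order array: [24, 31, 9, 2, None, None, 37]
Validate using subtree bounds (lo, hi): at each node, require lo < value < hi,
then recurse left with hi=value and right with lo=value.
Preorder trace (stopping at first violation):
  at node 24 with bounds (-inf, +inf): OK
  at node 31 with bounds (-inf, 24): VIOLATION
Node 31 violates its bound: not (-inf < 31 < 24).
Result: Not a valid BST


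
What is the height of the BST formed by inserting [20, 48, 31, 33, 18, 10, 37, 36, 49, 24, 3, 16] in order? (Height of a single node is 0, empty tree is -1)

Insertion order: [20, 48, 31, 33, 18, 10, 37, 36, 49, 24, 3, 16]
Tree (level-order array): [20, 18, 48, 10, None, 31, 49, 3, 16, 24, 33, None, None, None, None, None, None, None, None, None, 37, 36]
Compute height bottom-up (empty subtree = -1):
  height(3) = 1 + max(-1, -1) = 0
  height(16) = 1 + max(-1, -1) = 0
  height(10) = 1 + max(0, 0) = 1
  height(18) = 1 + max(1, -1) = 2
  height(24) = 1 + max(-1, -1) = 0
  height(36) = 1 + max(-1, -1) = 0
  height(37) = 1 + max(0, -1) = 1
  height(33) = 1 + max(-1, 1) = 2
  height(31) = 1 + max(0, 2) = 3
  height(49) = 1 + max(-1, -1) = 0
  height(48) = 1 + max(3, 0) = 4
  height(20) = 1 + max(2, 4) = 5
Height = 5


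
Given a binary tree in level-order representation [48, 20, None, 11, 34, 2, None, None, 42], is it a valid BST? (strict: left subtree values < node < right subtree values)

Level-order array: [48, 20, None, 11, 34, 2, None, None, 42]
Validate using subtree bounds (lo, hi): at each node, require lo < value < hi,
then recurse left with hi=value and right with lo=value.
Preorder trace (stopping at first violation):
  at node 48 with bounds (-inf, +inf): OK
  at node 20 with bounds (-inf, 48): OK
  at node 11 with bounds (-inf, 20): OK
  at node 2 with bounds (-inf, 11): OK
  at node 34 with bounds (20, 48): OK
  at node 42 with bounds (34, 48): OK
No violation found at any node.
Result: Valid BST


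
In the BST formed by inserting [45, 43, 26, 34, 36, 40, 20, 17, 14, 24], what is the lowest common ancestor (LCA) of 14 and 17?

Tree insertion order: [45, 43, 26, 34, 36, 40, 20, 17, 14, 24]
Tree (level-order array): [45, 43, None, 26, None, 20, 34, 17, 24, None, 36, 14, None, None, None, None, 40]
In a BST, the LCA of p=14, q=17 is the first node v on the
root-to-leaf path with p <= v <= q (go left if both < v, right if both > v).
Walk from root:
  at 45: both 14 and 17 < 45, go left
  at 43: both 14 and 17 < 43, go left
  at 26: both 14 and 17 < 26, go left
  at 20: both 14 and 17 < 20, go left
  at 17: 14 <= 17 <= 17, this is the LCA
LCA = 17


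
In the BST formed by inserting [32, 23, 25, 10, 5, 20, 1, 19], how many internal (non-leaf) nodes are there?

Tree built from: [32, 23, 25, 10, 5, 20, 1, 19]
Tree (level-order array): [32, 23, None, 10, 25, 5, 20, None, None, 1, None, 19]
Rule: An internal node has at least one child.
Per-node child counts:
  node 32: 1 child(ren)
  node 23: 2 child(ren)
  node 10: 2 child(ren)
  node 5: 1 child(ren)
  node 1: 0 child(ren)
  node 20: 1 child(ren)
  node 19: 0 child(ren)
  node 25: 0 child(ren)
Matching nodes: [32, 23, 10, 5, 20]
Count of internal (non-leaf) nodes: 5


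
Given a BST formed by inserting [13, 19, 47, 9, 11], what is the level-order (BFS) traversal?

Tree insertion order: [13, 19, 47, 9, 11]
Tree (level-order array): [13, 9, 19, None, 11, None, 47]
BFS from the root, enqueuing left then right child of each popped node:
  queue [13] -> pop 13, enqueue [9, 19], visited so far: [13]
  queue [9, 19] -> pop 9, enqueue [11], visited so far: [13, 9]
  queue [19, 11] -> pop 19, enqueue [47], visited so far: [13, 9, 19]
  queue [11, 47] -> pop 11, enqueue [none], visited so far: [13, 9, 19, 11]
  queue [47] -> pop 47, enqueue [none], visited so far: [13, 9, 19, 11, 47]
Result: [13, 9, 19, 11, 47]


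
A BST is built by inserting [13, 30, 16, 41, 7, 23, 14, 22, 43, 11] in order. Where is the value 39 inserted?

Starting tree (level order): [13, 7, 30, None, 11, 16, 41, None, None, 14, 23, None, 43, None, None, 22]
Insertion path: 13 -> 30 -> 41
Result: insert 39 as left child of 41
Final tree (level order): [13, 7, 30, None, 11, 16, 41, None, None, 14, 23, 39, 43, None, None, 22]


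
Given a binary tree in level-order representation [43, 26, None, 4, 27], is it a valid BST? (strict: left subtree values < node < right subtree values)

Level-order array: [43, 26, None, 4, 27]
Validate using subtree bounds (lo, hi): at each node, require lo < value < hi,
then recurse left with hi=value and right with lo=value.
Preorder trace (stopping at first violation):
  at node 43 with bounds (-inf, +inf): OK
  at node 26 with bounds (-inf, 43): OK
  at node 4 with bounds (-inf, 26): OK
  at node 27 with bounds (26, 43): OK
No violation found at any node.
Result: Valid BST


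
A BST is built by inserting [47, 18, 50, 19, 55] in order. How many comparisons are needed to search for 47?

Search path for 47: 47
Found: True
Comparisons: 1


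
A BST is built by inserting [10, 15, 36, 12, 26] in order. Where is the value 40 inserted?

Starting tree (level order): [10, None, 15, 12, 36, None, None, 26]
Insertion path: 10 -> 15 -> 36
Result: insert 40 as right child of 36
Final tree (level order): [10, None, 15, 12, 36, None, None, 26, 40]


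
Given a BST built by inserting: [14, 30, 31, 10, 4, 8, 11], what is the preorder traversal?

Tree insertion order: [14, 30, 31, 10, 4, 8, 11]
Tree (level-order array): [14, 10, 30, 4, 11, None, 31, None, 8]
Preorder traversal: [14, 10, 4, 8, 11, 30, 31]


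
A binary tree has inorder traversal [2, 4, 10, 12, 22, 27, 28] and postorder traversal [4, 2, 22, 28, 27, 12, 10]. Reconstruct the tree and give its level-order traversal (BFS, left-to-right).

Inorder:   [2, 4, 10, 12, 22, 27, 28]
Postorder: [4, 2, 22, 28, 27, 12, 10]
Algorithm: postorder visits root last, so walk postorder right-to-left;
each value is the root of the current inorder slice — split it at that
value, recurse on the right subtree first, then the left.
Recursive splits:
  root=10; inorder splits into left=[2, 4], right=[12, 22, 27, 28]
  root=12; inorder splits into left=[], right=[22, 27, 28]
  root=27; inorder splits into left=[22], right=[28]
  root=28; inorder splits into left=[], right=[]
  root=22; inorder splits into left=[], right=[]
  root=2; inorder splits into left=[], right=[4]
  root=4; inorder splits into left=[], right=[]
Reconstructed level-order: [10, 2, 12, 4, 27, 22, 28]


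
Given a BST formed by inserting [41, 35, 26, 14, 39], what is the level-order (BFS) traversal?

Tree insertion order: [41, 35, 26, 14, 39]
Tree (level-order array): [41, 35, None, 26, 39, 14]
BFS from the root, enqueuing left then right child of each popped node:
  queue [41] -> pop 41, enqueue [35], visited so far: [41]
  queue [35] -> pop 35, enqueue [26, 39], visited so far: [41, 35]
  queue [26, 39] -> pop 26, enqueue [14], visited so far: [41, 35, 26]
  queue [39, 14] -> pop 39, enqueue [none], visited so far: [41, 35, 26, 39]
  queue [14] -> pop 14, enqueue [none], visited so far: [41, 35, 26, 39, 14]
Result: [41, 35, 26, 39, 14]


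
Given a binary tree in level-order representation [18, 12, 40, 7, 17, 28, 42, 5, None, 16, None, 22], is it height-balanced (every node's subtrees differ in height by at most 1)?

Tree (level-order array): [18, 12, 40, 7, 17, 28, 42, 5, None, 16, None, 22]
Definition: a tree is height-balanced if, at every node, |h(left) - h(right)| <= 1 (empty subtree has height -1).
Bottom-up per-node check:
  node 5: h_left=-1, h_right=-1, diff=0 [OK], height=0
  node 7: h_left=0, h_right=-1, diff=1 [OK], height=1
  node 16: h_left=-1, h_right=-1, diff=0 [OK], height=0
  node 17: h_left=0, h_right=-1, diff=1 [OK], height=1
  node 12: h_left=1, h_right=1, diff=0 [OK], height=2
  node 22: h_left=-1, h_right=-1, diff=0 [OK], height=0
  node 28: h_left=0, h_right=-1, diff=1 [OK], height=1
  node 42: h_left=-1, h_right=-1, diff=0 [OK], height=0
  node 40: h_left=1, h_right=0, diff=1 [OK], height=2
  node 18: h_left=2, h_right=2, diff=0 [OK], height=3
All nodes satisfy the balance condition.
Result: Balanced


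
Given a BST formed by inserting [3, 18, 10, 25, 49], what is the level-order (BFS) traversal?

Tree insertion order: [3, 18, 10, 25, 49]
Tree (level-order array): [3, None, 18, 10, 25, None, None, None, 49]
BFS from the root, enqueuing left then right child of each popped node:
  queue [3] -> pop 3, enqueue [18], visited so far: [3]
  queue [18] -> pop 18, enqueue [10, 25], visited so far: [3, 18]
  queue [10, 25] -> pop 10, enqueue [none], visited so far: [3, 18, 10]
  queue [25] -> pop 25, enqueue [49], visited so far: [3, 18, 10, 25]
  queue [49] -> pop 49, enqueue [none], visited so far: [3, 18, 10, 25, 49]
Result: [3, 18, 10, 25, 49]
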